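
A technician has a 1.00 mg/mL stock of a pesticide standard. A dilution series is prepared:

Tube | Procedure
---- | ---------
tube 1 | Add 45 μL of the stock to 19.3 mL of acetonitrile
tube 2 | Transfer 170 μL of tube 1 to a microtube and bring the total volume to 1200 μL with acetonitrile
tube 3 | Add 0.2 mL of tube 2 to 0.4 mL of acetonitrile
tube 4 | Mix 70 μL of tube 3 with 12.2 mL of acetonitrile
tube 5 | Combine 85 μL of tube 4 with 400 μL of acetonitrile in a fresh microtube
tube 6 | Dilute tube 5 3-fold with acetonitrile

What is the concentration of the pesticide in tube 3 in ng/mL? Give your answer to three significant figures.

Step 1: 45 μL + 19.3 mL = 19345 μL total → factor 19345/45 = 429.89
Step 2: 170 μL brought to 1200 μL → factor 1200/170 = 7.0588
Step 3: 0.2 mL + 0.4 mL = 0.6 mL total → factor 0.6/0.2 = 3
Dilution factor through tube 3 = 429.89 × 7.0588 × 3 = 9103.5
[tube 3] = 1.00 mg/mL / 9103.5 = 0.0001098 mg/mL = 110 ng/mL

110 ng/mL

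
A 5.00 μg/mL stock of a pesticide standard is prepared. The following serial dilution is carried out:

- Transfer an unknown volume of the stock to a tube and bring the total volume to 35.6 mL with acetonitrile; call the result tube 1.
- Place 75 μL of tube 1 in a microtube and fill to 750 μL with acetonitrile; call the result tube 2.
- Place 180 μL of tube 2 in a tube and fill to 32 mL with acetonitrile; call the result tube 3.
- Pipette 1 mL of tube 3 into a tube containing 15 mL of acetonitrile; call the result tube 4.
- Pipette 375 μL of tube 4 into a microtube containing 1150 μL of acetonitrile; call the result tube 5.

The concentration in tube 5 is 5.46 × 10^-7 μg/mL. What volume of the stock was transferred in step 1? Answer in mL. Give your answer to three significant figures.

0.450 mL

Step 1: v brought to 35.6 mL → factor = 35.6 mL/v
Step 2: 75 μL brought to 750 μL → factor 750/75 = 10
Step 3: 180 μL brought to 32 mL → factor 32000/180 = 177.78
Step 4: 1 mL + 15 mL = 16 mL total → factor 16/1 = 16
Step 5: 375 μL + 1150 μL = 1525 μL total → factor 1525/375 = 4.0667
Product of known-step factors = 1.1567 × 10^5
Overall factor = 5.00 μg/mL / (5.46 × 10^-7 μg/mL) = 9.1575 × 10^6
Step-1 factor = 9.1575 × 10^6 / 1.1567 × 10^5 = 79.166
v = 35.6 mL / 79.166 = 0.450 mL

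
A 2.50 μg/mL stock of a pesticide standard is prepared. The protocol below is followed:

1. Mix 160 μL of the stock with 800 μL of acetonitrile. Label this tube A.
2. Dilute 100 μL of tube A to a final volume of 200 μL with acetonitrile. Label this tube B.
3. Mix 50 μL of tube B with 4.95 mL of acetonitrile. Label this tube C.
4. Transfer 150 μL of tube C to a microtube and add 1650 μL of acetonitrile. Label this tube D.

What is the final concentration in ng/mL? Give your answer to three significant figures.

Step 1: 160 μL + 800 μL = 960 μL total → factor 960/160 = 6
Step 2: 100 μL brought to 200 μL → factor 200/100 = 2
Step 3: 50 μL + 4.95 mL = 5000 μL total → factor 5000/50 = 100
Step 4: 150 μL + 1650 μL = 1800 μL total → factor 1800/150 = 12
Overall dilution factor = 6 × 2 × 100 × 12 = 14400
Final = 2.50 μg/mL / 14400 = 0.0001736 μg/mL = 0.174 ng/mL

0.174 ng/mL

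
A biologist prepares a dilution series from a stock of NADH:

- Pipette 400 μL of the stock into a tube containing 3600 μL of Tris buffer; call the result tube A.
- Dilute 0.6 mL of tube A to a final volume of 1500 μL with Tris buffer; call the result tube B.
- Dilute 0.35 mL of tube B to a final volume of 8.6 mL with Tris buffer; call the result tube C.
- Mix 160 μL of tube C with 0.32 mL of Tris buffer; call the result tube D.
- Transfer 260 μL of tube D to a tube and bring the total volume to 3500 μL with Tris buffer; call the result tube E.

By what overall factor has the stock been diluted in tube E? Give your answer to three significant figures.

Step 1: 400 μL + 3600 μL = 4000 μL total → factor 4000/400 = 10
Step 2: 0.6 mL brought to 1500 μL → factor 1.5/0.6 = 2.5
Step 3: 0.35 mL brought to 8.6 mL → factor 8.6/0.35 = 24.571
Step 4: 160 μL + 0.32 mL = 480 μL total → factor 480/160 = 3
Step 5: 260 μL brought to 3500 μL → factor 3500/260 = 13.462
Overall dilution factor = 10 × 2.5 × 24.571 × 3 × 13.462 = 24808

2.48 × 10^4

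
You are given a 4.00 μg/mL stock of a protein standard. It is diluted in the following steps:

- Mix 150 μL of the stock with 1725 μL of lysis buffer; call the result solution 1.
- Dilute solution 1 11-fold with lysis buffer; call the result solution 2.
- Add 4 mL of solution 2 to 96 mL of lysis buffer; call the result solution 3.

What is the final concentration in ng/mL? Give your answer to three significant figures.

1.16 ng/mL

Step 1: 150 μL + 1725 μL = 1875 μL total → factor 1875/150 = 12.5
Step 2: 11-fold → factor 11
Step 3: 4 mL + 96 mL = 100 mL total → factor 100/4 = 25
Overall dilution factor = 12.5 × 11 × 25 = 3437.5
Final = 4.00 μg/mL / 3437.5 = 0.001164 μg/mL = 1.16 ng/mL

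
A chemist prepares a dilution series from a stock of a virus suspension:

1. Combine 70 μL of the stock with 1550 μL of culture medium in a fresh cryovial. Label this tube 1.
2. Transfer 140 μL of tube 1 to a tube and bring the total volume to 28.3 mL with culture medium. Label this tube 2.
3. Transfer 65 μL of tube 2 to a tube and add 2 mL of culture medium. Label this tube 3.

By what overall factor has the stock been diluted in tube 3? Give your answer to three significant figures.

1.49 × 10^5

Step 1: 70 μL + 1550 μL = 1620 μL total → factor 1620/70 = 23.143
Step 2: 140 μL brought to 28.3 mL → factor 28300/140 = 202.14
Step 3: 65 μL + 2 mL = 2065 μL total → factor 2065/65 = 31.769
Overall dilution factor = 23.143 × 202.14 × 31.769 = 1.4862 × 10^5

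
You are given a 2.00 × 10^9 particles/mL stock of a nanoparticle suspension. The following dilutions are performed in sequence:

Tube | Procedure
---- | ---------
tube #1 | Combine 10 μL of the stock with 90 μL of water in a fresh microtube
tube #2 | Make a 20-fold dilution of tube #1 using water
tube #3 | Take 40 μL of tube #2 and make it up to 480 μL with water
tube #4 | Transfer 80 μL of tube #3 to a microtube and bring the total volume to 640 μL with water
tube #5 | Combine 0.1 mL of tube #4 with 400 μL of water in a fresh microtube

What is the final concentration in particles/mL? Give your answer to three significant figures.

Step 1: 10 μL + 90 μL = 100 μL total → factor 100/10 = 10
Step 2: 20-fold → factor 20
Step 3: 40 μL brought to 480 μL → factor 480/40 = 12
Step 4: 80 μL brought to 640 μL → factor 640/80 = 8
Step 5: 0.1 mL + 400 μL = 0.5 mL total → factor 0.5/0.1 = 5
Overall dilution factor = 10 × 20 × 12 × 8 × 5 = 96000
Final = 2.00 × 10^9 particles/mL / 96000 = 2.08 × 10^4 particles/mL

2.08 × 10^4 particles/mL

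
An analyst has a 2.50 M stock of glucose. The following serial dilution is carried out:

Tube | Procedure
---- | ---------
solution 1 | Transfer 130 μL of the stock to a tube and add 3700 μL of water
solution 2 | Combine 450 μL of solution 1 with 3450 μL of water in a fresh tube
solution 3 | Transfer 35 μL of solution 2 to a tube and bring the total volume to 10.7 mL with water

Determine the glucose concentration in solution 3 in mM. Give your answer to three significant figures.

Step 1: 130 μL + 3700 μL = 3830 μL total → factor 3830/130 = 29.462
Step 2: 450 μL + 3450 μL = 3900 μL total → factor 3900/450 = 8.6667
Step 3: 35 μL brought to 10.7 mL → factor 10700/35 = 305.71
Overall dilution factor = 29.462 × 8.6667 × 305.71 = 78059
Final = 2.50 M / 78059 = 3.203 × 10^-5 M = 0.0320 mM

0.0320 mM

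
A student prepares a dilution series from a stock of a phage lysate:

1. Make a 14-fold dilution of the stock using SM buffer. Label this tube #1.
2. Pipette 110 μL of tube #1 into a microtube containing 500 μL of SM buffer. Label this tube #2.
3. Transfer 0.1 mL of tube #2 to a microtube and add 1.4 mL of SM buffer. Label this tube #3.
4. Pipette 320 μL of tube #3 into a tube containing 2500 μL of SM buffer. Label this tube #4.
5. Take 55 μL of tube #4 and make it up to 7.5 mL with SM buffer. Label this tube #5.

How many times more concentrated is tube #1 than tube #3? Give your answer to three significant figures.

83.2

Step 1: 14-fold → factor 14
Step 2: 110 μL + 500 μL = 610 μL total → factor 610/110 = 5.5455
Step 3: 0.1 mL + 1.4 mL = 1.5 mL total → factor 1.5/0.1 = 15
Dilution factor to tube #1 = 14; to tube #3 = 1164.5
[tube #1]/[tube #3] = (factor to tube #3)/(factor to tube #1) = 1164.5/14 = 83.2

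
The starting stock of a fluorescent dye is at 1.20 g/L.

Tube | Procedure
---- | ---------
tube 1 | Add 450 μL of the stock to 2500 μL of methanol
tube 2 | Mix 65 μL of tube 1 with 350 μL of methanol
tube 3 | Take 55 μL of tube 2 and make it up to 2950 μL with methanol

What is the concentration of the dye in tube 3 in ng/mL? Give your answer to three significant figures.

535 ng/mL

Step 1: 450 μL + 2500 μL = 2950 μL total → factor 2950/450 = 6.5556
Step 2: 65 μL + 350 μL = 415 μL total → factor 415/65 = 6.3846
Step 3: 55 μL brought to 2950 μL → factor 2950/55 = 53.636
Overall dilution factor = 6.5556 × 6.3846 × 53.636 = 2244.9
Final = 1.20 g/L / 2244.9 = 0.0005345 g/L = 535 ng/mL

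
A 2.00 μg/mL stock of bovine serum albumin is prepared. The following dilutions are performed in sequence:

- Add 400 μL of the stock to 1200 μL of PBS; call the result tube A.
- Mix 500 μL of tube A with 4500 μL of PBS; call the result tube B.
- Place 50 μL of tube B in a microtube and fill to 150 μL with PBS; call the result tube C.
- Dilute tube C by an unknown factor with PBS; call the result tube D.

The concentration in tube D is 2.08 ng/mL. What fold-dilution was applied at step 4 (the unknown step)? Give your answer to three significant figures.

8.01-fold

Step 1: 400 μL + 1200 μL = 1600 μL total → factor 1600/400 = 4
Step 2: 500 μL + 4500 μL = 5000 μL total → factor 5000/500 = 10
Step 3: 50 μL brought to 150 μL → factor 150/50 = 3
Step 4: unknown factor x
Product of known-step factors = 120
Overall factor = 2.00 μg/mL / (2.08 ng/mL) = 961.54
x = 961.54 / 120 = 8.01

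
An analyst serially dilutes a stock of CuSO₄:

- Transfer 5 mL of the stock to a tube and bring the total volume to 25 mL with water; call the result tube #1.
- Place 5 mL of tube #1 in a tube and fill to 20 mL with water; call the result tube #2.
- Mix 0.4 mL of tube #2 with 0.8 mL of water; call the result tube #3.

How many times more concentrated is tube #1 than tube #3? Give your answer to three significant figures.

12.0

Step 1: 5 mL brought to 25 mL → factor 25/5 = 5
Step 2: 5 mL brought to 20 mL → factor 20/5 = 4
Step 3: 0.4 mL + 0.8 mL = 1.2 mL total → factor 1.2/0.4 = 3
Dilution factor to tube #1 = 5; to tube #3 = 60
[tube #1]/[tube #3] = (factor to tube #3)/(factor to tube #1) = 60/5 = 12.0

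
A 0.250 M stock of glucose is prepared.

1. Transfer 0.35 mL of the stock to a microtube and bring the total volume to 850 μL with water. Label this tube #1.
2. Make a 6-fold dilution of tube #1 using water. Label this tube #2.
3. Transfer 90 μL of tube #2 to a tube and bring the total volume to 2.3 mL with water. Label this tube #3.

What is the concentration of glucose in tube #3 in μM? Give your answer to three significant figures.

671 μM

Step 1: 0.35 mL brought to 850 μL → factor 0.85/0.35 = 2.4286
Step 2: 6-fold → factor 6
Step 3: 90 μL brought to 2.3 mL → factor 2300/90 = 25.556
Overall dilution factor = 2.4286 × 6 × 25.556 = 372.38
Final = 0.250 M / 372.38 = 0.0006714 M = 671 μM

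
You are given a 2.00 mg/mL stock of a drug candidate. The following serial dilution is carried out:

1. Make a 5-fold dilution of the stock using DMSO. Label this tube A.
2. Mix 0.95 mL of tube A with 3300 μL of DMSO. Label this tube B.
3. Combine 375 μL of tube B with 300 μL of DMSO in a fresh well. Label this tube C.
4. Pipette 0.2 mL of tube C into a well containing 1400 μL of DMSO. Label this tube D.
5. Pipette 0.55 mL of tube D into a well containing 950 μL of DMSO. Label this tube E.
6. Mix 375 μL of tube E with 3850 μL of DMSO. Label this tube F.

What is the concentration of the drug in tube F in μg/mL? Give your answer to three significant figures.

0.202 μg/mL

Step 1: 5-fold → factor 5
Step 2: 0.95 mL + 3300 μL = 4.25 mL total → factor 4.25/0.95 = 4.4737
Step 3: 375 μL + 300 μL = 675 μL total → factor 675/375 = 1.8
Step 4: 0.2 mL + 1400 μL = 1.6 mL total → factor 1.6/0.2 = 8
Step 5: 0.55 mL + 950 μL = 1.5 mL total → factor 1.5/0.55 = 2.7273
Step 6: 375 μL + 3850 μL = 4225 μL total → factor 4225/375 = 11.267
Overall dilution factor = 5 × 4.4737 × 1.8 × 8 × 2.7273 × 11.267 = 9897.4
Final = 2.00 mg/mL / 9897.4 = 0.0002021 mg/mL = 0.202 μg/mL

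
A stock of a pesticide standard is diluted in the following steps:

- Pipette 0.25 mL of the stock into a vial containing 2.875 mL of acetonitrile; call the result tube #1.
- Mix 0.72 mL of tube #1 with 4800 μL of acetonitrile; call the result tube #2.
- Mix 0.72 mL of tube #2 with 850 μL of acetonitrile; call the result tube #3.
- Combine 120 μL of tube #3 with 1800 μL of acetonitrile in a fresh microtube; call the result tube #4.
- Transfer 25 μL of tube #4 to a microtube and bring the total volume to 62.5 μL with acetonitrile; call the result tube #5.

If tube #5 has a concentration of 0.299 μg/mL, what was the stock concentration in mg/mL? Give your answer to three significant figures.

2.50 mg/mL

Step 1: 0.25 mL + 2.875 mL = 3.125 mL total → factor 3.125/0.25 = 12.5
Step 2: 0.72 mL + 4800 μL = 5.52 mL total → factor 5.52/0.72 = 7.6667
Step 3: 0.72 mL + 850 μL = 1.57 mL total → factor 1.57/0.72 = 2.1806
Step 4: 120 μL + 1800 μL = 1920 μL total → factor 1920/120 = 16
Step 5: 25 μL brought to 62.5 μL → factor 62.5/25 = 2.5
Overall dilution factor = 12.5 × 7.6667 × 2.1806 × 16 × 2.5 = 8358.8
Stock = 0.299 μg/mL × 8358.8 = 2499 μg/mL = 2.50 mg/mL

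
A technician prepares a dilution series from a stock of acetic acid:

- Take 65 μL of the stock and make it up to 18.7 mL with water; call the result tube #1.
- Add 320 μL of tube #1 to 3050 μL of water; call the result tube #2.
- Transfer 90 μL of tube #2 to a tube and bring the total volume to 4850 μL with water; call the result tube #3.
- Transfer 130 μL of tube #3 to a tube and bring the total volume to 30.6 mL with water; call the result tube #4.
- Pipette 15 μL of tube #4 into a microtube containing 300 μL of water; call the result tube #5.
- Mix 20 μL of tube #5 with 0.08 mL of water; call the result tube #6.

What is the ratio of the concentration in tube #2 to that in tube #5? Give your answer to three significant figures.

2.66 × 10^5

Step 1: 65 μL brought to 18.7 mL → factor 18700/65 = 287.69
Step 2: 320 μL + 3050 μL = 3370 μL total → factor 3370/320 = 10.531
Step 3: 90 μL brought to 4850 μL → factor 4850/90 = 53.889
Step 4: 130 μL brought to 30.6 mL → factor 30600/130 = 235.38
Step 5: 15 μL + 300 μL = 315 μL total → factor 315/15 = 21
Dilution factor to tube #2 = 3029.8; to tube #5 = 8.0706 × 10^8
[tube #2]/[tube #5] = (factor to tube #5)/(factor to tube #2) = 8.0706 × 10^8/3029.8 = 2.66 × 10^5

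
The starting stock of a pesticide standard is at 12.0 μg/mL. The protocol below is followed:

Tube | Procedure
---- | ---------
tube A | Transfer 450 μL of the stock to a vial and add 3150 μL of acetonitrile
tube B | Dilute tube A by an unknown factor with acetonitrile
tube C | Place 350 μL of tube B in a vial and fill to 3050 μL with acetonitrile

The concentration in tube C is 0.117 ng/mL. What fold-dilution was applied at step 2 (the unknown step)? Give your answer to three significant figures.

1.47 × 10^3-fold

Step 1: 450 μL + 3150 μL = 3600 μL total → factor 3600/450 = 8
Step 2: unknown factor x
Step 3: 350 μL brought to 3050 μL → factor 3050/350 = 8.7143
Product of known-step factors = 69.714
Overall factor = 12.0 μg/mL / (0.117 ng/mL) = 1.0256 × 10^5
x = 1.0256 × 10^5 / 69.714 = 1.47 × 10^3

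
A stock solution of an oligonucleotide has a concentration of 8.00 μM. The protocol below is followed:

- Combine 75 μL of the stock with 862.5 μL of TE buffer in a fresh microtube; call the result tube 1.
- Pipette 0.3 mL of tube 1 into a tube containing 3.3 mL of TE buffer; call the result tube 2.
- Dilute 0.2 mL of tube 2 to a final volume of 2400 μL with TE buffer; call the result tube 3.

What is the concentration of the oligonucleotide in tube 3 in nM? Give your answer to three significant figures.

Step 1: 75 μL + 862.5 μL = 937.5 μL total → factor 937.5/75 = 12.5
Step 2: 0.3 mL + 3.3 mL = 3.6 mL total → factor 3.6/0.3 = 12
Step 3: 0.2 mL brought to 2400 μL → factor 2.4/0.2 = 12
Overall dilution factor = 12.5 × 12 × 12 = 1800
Final = 8.00 μM / 1800 = 0.004444 μM = 4.44 nM

4.44 nM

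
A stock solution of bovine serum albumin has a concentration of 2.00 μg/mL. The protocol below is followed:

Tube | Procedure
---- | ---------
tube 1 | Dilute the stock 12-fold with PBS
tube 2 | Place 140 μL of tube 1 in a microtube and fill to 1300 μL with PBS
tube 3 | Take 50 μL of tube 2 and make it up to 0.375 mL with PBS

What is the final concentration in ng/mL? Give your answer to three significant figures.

Step 1: 12-fold → factor 12
Step 2: 140 μL brought to 1300 μL → factor 1300/140 = 9.2857
Step 3: 50 μL brought to 0.375 mL → factor 375/50 = 7.5
Overall dilution factor = 12 × 9.2857 × 7.5 = 835.71
Final = 2.00 μg/mL / 835.71 = 0.002393 μg/mL = 2.39 ng/mL

2.39 ng/mL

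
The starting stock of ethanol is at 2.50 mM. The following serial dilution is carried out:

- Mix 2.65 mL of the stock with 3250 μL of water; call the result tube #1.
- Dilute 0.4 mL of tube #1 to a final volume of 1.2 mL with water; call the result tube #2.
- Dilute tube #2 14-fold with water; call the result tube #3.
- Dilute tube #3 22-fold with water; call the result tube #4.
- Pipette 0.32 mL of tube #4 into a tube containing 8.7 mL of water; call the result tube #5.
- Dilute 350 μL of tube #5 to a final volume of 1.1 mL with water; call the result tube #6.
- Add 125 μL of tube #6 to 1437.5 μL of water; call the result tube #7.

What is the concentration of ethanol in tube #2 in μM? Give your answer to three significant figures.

Step 1: 2.65 mL + 3250 μL = 5.9 mL total → factor 5.9/2.65 = 2.2264
Step 2: 0.4 mL brought to 1.2 mL → factor 1.2/0.4 = 3
Dilution factor through tube #2 = 2.2264 × 3 = 6.6792
[tube #2] = 2.50 mM / 6.6792 = 0.3743 mM = 374 μM

374 μM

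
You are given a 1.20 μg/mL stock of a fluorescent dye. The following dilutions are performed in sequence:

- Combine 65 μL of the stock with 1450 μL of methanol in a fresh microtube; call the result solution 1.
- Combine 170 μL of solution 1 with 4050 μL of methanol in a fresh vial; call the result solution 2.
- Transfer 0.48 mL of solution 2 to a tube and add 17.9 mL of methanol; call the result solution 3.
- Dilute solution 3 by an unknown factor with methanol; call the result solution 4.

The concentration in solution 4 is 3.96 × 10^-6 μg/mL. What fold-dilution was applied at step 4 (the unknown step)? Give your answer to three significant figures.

13.7-fold

Step 1: 65 μL + 1450 μL = 1515 μL total → factor 1515/65 = 23.308
Step 2: 170 μL + 4050 μL = 4220 μL total → factor 4220/170 = 24.824
Step 3: 0.48 mL + 17.9 mL = 18.38 mL total → factor 18.38/0.48 = 38.292
Step 4: unknown factor x
Product of known-step factors = 22155
Overall factor = 1.20 μg/mL / (3.96 × 10^-6 μg/mL) = 3.0303 × 10^5
x = 3.0303 × 10^5 / 22155 = 13.7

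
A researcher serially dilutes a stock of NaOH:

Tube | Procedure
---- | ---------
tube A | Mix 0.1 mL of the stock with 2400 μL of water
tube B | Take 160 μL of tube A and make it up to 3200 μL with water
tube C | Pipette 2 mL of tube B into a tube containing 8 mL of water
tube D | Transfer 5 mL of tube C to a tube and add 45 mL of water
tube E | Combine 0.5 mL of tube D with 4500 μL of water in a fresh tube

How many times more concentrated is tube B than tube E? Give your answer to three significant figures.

500

Step 1: 0.1 mL + 2400 μL = 2.5 mL total → factor 2.5/0.1 = 25
Step 2: 160 μL brought to 3200 μL → factor 3200/160 = 20
Step 3: 2 mL + 8 mL = 10 mL total → factor 10/2 = 5
Step 4: 5 mL + 45 mL = 50 mL total → factor 50/5 = 10
Step 5: 0.5 mL + 4500 μL = 5 mL total → factor 5/0.5 = 10
Dilution factor to tube B = 500; to tube E = 2.5 × 10^5
[tube B]/[tube E] = (factor to tube E)/(factor to tube B) = 2.5 × 10^5/500 = 500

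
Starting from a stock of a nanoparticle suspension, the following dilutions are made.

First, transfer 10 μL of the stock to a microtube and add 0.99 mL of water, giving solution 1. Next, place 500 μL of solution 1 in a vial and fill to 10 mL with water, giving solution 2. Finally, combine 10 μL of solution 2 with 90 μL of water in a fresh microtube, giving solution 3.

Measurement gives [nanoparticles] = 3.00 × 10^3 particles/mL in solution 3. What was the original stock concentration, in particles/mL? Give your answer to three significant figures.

6.00 × 10^7 particles/mL

Step 1: 10 μL + 0.99 mL = 1000 μL total → factor 1000/10 = 100
Step 2: 500 μL brought to 10 mL → factor 10000/500 = 20
Step 3: 10 μL + 90 μL = 100 μL total → factor 100/10 = 10
Overall dilution factor = 100 × 20 × 10 = 20000
Stock = 3.00 × 10^3 particles/mL × 20000 = 6.00 × 10^7 particles/mL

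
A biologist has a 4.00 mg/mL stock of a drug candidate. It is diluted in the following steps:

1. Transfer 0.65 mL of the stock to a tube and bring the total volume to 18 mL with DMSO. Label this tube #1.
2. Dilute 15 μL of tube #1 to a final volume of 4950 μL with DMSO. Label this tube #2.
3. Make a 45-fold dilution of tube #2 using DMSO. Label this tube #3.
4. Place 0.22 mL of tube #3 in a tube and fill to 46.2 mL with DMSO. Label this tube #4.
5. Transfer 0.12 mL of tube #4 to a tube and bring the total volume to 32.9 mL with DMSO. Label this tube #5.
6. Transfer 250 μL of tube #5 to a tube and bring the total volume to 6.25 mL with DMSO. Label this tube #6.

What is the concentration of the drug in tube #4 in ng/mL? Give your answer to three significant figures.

Step 1: 0.65 mL brought to 18 mL → factor 18/0.65 = 27.692
Step 2: 15 μL brought to 4950 μL → factor 4950/15 = 330
Step 3: 45-fold → factor 45
Step 4: 0.22 mL brought to 46.2 mL → factor 46.2/0.22 = 210
Dilution factor through tube #4 = 27.692 × 330 × 45 × 210 = 8.6358 × 10^7
[tube #4] = 4.00 mg/mL / 8.6358 × 10^7 = 4.632 × 10^-8 mg/mL = 0.0463 ng/mL

0.0463 ng/mL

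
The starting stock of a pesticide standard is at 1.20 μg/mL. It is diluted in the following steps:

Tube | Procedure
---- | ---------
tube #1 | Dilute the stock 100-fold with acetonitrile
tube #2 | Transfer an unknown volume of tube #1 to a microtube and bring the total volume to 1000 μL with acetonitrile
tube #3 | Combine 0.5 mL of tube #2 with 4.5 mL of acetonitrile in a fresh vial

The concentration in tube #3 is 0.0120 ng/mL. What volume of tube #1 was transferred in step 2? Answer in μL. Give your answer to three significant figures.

Step 1: 100-fold → factor 100
Step 2: v brought to 1000 μL → factor = 1000 μL/v
Step 3: 0.5 mL + 4.5 mL = 5 mL total → factor 5/0.5 = 10
Product of known-step factors = 1000
Overall factor = 1.20 μg/mL / (0.0120 ng/mL) = 1 × 10^5
Step-2 factor = 1 × 10^5 / 1000 = 100
v = 1000 μL / 100 = 10.0 μL

10.0 μL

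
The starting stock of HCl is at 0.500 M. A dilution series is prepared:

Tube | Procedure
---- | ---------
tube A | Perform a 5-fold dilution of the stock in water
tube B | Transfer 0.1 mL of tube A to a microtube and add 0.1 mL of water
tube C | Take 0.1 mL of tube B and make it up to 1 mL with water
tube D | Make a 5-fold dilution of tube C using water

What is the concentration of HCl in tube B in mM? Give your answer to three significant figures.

Step 1: 5-fold → factor 5
Step 2: 0.1 mL + 0.1 mL = 0.2 mL total → factor 0.2/0.1 = 2
Dilution factor through tube B = 5 × 2 = 10
[tube B] = 0.500 M / 10 = 0.05000 M = 50.0 mM

50.0 mM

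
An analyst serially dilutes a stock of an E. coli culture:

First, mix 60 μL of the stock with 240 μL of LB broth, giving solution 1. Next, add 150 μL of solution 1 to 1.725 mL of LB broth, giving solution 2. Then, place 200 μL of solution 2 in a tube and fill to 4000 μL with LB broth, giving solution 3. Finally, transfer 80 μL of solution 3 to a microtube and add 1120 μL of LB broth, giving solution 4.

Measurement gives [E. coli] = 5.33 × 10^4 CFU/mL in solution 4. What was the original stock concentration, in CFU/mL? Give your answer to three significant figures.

9.99 × 10^8 CFU/mL

Step 1: 60 μL + 240 μL = 300 μL total → factor 300/60 = 5
Step 2: 150 μL + 1.725 mL = 1875 μL total → factor 1875/150 = 12.5
Step 3: 200 μL brought to 4000 μL → factor 4000/200 = 20
Step 4: 80 μL + 1120 μL = 1200 μL total → factor 1200/80 = 15
Overall dilution factor = 5 × 12.5 × 20 × 15 = 18750
Stock = 5.33 × 10^4 CFU/mL × 18750 = 9.99 × 10^8 CFU/mL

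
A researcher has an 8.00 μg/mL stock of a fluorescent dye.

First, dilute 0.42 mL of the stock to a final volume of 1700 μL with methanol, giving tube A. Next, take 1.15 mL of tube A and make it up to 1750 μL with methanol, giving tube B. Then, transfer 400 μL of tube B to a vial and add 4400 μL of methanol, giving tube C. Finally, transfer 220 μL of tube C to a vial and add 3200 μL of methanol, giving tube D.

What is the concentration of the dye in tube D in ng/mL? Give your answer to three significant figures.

6.96 ng/mL

Step 1: 0.42 mL brought to 1700 μL → factor 1.7/0.42 = 4.0476
Step 2: 1.15 mL brought to 1750 μL → factor 1.75/1.15 = 1.5217
Step 3: 400 μL + 4400 μL = 4800 μL total → factor 4800/400 = 12
Step 4: 220 μL + 3200 μL = 3420 μL total → factor 3420/220 = 15.545
Overall dilution factor = 4.0476 × 1.5217 × 12 × 15.545 = 1149
Final = 8.00 μg/mL / 1149 = 0.006963 μg/mL = 6.96 ng/mL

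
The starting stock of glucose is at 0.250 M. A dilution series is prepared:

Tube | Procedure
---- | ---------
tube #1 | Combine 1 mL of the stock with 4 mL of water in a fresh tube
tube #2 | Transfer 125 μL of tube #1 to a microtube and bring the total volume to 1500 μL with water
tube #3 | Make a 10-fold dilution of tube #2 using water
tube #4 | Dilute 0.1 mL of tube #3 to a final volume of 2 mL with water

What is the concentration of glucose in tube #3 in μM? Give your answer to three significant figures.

417 μM

Step 1: 1 mL + 4 mL = 5 mL total → factor 5/1 = 5
Step 2: 125 μL brought to 1500 μL → factor 1500/125 = 12
Step 3: 10-fold → factor 10
Dilution factor through tube #3 = 5 × 12 × 10 = 600
[tube #3] = 0.250 M / 600 = 0.0004167 M = 417 μM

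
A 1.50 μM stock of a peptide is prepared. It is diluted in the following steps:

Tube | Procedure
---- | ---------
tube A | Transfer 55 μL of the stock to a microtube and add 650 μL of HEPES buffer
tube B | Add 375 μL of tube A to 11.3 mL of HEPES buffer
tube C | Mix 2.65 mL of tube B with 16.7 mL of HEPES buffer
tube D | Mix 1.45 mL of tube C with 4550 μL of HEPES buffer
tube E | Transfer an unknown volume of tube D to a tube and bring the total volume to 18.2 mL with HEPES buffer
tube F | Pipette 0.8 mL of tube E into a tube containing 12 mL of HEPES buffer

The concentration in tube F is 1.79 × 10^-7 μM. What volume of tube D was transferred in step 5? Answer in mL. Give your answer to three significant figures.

Step 1: 55 μL + 650 μL = 705 μL total → factor 705/55 = 12.818
Step 2: 375 μL + 11.3 mL = 11675 μL total → factor 11675/375 = 31.133
Step 3: 2.65 mL + 16.7 mL = 19.35 mL total → factor 19.35/2.65 = 7.3019
Step 4: 1.45 mL + 4550 μL = 6 mL total → factor 6/1.45 = 4.1379
Step 5: v brought to 18.2 mL → factor = 18.2 mL/v
Step 6: 0.8 mL + 12 mL = 12.8 mL total → factor 12.8/0.8 = 16
Product of known-step factors = 1.9293 × 10^5
Overall factor = 1.50 μM / (1.79 × 10^-7 μM) = 8.3799 × 10^6
Step-5 factor = 8.3799 × 10^6 / 1.9293 × 10^5 = 43.436
v = 18.2 mL / 43.436 = 0.419 mL

0.419 mL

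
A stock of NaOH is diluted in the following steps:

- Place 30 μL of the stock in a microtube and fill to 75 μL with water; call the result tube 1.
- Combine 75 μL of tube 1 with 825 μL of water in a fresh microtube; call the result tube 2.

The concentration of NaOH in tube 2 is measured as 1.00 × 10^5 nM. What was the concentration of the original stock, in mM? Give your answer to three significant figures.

3.00 mM

Step 1: 30 μL brought to 75 μL → factor 75/30 = 2.5
Step 2: 75 μL + 825 μL = 900 μL total → factor 900/75 = 12
Overall dilution factor = 2.5 × 12 = 30
Stock = 1.00 × 10^5 nM × 30 = 3.000 × 10^6 nM = 3.00 mM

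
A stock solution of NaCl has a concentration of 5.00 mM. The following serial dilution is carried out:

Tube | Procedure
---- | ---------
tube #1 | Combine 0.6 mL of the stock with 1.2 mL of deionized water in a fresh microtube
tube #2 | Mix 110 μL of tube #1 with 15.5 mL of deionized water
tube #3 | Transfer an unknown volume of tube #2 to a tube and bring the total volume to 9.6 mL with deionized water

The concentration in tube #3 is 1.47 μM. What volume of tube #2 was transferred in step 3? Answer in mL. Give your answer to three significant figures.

1.20 mL

Step 1: 0.6 mL + 1.2 mL = 1.8 mL total → factor 1.8/0.6 = 3
Step 2: 110 μL + 15.5 mL = 15610 μL total → factor 15610/110 = 141.91
Step 3: v brought to 9.6 mL → factor = 9.6 mL/v
Product of known-step factors = 425.73
Overall factor = 5.00 mM / (1.47 μM) = 3401.4
Step-3 factor = 3401.4 / 425.73 = 7.9895
v = 9.6 mL / 7.9895 = 1.20 mL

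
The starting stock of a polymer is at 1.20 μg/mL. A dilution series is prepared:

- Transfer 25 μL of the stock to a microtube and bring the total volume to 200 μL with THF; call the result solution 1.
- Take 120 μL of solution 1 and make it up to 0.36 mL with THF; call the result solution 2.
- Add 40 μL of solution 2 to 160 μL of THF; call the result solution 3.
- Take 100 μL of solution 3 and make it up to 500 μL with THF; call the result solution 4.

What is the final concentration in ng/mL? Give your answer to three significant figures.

2.00 ng/mL

Step 1: 25 μL brought to 200 μL → factor 200/25 = 8
Step 2: 120 μL brought to 0.36 mL → factor 360/120 = 3
Step 3: 40 μL + 160 μL = 200 μL total → factor 200/40 = 5
Step 4: 100 μL brought to 500 μL → factor 500/100 = 5
Overall dilution factor = 8 × 3 × 5 × 5 = 600
Final = 1.20 μg/mL / 600 = 0.002000 μg/mL = 2.00 ng/mL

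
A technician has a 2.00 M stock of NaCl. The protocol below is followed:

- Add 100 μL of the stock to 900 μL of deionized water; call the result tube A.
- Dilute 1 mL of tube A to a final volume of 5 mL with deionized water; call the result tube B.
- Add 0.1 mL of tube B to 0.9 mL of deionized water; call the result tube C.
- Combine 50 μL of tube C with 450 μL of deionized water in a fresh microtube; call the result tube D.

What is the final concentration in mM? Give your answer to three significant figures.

0.400 mM

Step 1: 100 μL + 900 μL = 1000 μL total → factor 1000/100 = 10
Step 2: 1 mL brought to 5 mL → factor 5/1 = 5
Step 3: 0.1 mL + 0.9 mL = 1 mL total → factor 1/0.1 = 10
Step 4: 50 μL + 450 μL = 500 μL total → factor 500/50 = 10
Overall dilution factor = 10 × 5 × 10 × 10 = 5000
Final = 2.00 M / 5000 = 0.0004000 M = 0.400 mM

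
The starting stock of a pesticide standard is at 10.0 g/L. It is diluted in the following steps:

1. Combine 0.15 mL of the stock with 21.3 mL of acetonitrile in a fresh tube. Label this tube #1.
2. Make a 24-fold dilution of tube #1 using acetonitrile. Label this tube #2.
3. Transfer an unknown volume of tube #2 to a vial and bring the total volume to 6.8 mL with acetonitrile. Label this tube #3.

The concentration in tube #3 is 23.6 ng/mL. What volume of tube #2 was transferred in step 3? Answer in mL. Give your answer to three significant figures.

Step 1: 0.15 mL + 21.3 mL = 21.45 mL total → factor 21.45/0.15 = 143
Step 2: 24-fold → factor 24
Step 3: v brought to 6.8 mL → factor = 6.8 mL/v
Product of known-step factors = 3432
Overall factor = 10.0 g/L / (23.6 ng/mL) = 4.2373 × 10^5
Step-3 factor = 4.2373 × 10^5 / 3432 = 123.46
v = 6.8 mL / 123.46 = 0.0551 mL

0.0551 mL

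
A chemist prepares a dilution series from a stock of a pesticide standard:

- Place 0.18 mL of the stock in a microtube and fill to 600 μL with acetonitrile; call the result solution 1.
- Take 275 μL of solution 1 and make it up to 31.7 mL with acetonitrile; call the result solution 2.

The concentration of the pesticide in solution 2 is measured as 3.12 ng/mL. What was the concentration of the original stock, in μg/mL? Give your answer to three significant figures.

Step 1: 0.18 mL brought to 600 μL → factor 0.6/0.18 = 3.3333
Step 2: 275 μL brought to 31.7 mL → factor 31700/275 = 115.27
Overall dilution factor = 3.3333 × 115.27 = 384.24
Stock = 3.12 ng/mL × 384.24 = 1199 ng/mL = 1.20 μg/mL

1.20 μg/mL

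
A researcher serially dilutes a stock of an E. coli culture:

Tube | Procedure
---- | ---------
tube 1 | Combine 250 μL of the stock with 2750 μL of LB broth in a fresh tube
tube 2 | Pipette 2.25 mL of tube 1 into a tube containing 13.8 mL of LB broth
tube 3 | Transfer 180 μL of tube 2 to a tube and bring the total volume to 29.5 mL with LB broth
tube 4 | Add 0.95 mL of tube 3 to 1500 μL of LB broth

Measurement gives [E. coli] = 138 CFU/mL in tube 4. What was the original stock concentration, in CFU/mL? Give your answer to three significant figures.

4.99 × 10^6 CFU/mL

Step 1: 250 μL + 2750 μL = 3000 μL total → factor 3000/250 = 12
Step 2: 2.25 mL + 13.8 mL = 16.05 mL total → factor 16.05/2.25 = 7.1333
Step 3: 180 μL brought to 29.5 mL → factor 29500/180 = 163.89
Step 4: 0.95 mL + 1500 μL = 2.45 mL total → factor 2.45/0.95 = 2.5789
Overall dilution factor = 12 × 7.1333 × 163.89 × 2.5789 = 36180
Stock = 138 CFU/mL × 36180 = 4.99 × 10^6 CFU/mL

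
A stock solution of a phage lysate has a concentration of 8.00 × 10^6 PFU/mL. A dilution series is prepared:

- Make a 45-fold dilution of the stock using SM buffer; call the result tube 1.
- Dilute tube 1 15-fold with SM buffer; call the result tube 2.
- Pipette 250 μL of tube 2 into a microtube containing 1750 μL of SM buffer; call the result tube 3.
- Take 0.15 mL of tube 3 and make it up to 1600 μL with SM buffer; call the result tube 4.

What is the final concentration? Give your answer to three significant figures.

Step 1: 45-fold → factor 45
Step 2: 15-fold → factor 15
Step 3: 250 μL + 1750 μL = 2000 μL total → factor 2000/250 = 8
Step 4: 0.15 mL brought to 1600 μL → factor 1.6/0.15 = 10.667
Overall dilution factor = 45 × 15 × 8 × 10.667 = 57600
Final = 8.00 × 10^6 PFU/mL / 57600 = 139 PFU/mL

139 PFU/mL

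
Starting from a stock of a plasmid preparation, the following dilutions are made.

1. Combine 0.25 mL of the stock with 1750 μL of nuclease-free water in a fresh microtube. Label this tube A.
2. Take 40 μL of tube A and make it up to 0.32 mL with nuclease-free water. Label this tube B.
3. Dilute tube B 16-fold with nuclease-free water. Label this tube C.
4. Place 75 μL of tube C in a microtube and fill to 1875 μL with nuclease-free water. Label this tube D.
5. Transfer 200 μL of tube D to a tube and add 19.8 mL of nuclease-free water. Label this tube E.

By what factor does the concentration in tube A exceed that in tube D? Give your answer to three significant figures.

Step 1: 0.25 mL + 1750 μL = 2 mL total → factor 2/0.25 = 8
Step 2: 40 μL brought to 0.32 mL → factor 320/40 = 8
Step 3: 16-fold → factor 16
Step 4: 75 μL brought to 1875 μL → factor 1875/75 = 25
Dilution factor to tube A = 8; to tube D = 25600
[tube A]/[tube D] = (factor to tube D)/(factor to tube A) = 25600/8 = 3.20 × 10^3

3.20 × 10^3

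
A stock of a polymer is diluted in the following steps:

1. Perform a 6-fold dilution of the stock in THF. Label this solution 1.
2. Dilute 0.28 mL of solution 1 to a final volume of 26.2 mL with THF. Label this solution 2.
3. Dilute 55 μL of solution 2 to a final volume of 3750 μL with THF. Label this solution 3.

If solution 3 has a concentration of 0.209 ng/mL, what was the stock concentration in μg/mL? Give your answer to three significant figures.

8.00 μg/mL

Step 1: 6-fold → factor 6
Step 2: 0.28 mL brought to 26.2 mL → factor 26.2/0.28 = 93.571
Step 3: 55 μL brought to 3750 μL → factor 3750/55 = 68.182
Overall dilution factor = 6 × 93.571 × 68.182 = 38279
Stock = 0.209 ng/mL × 38279 = 8000 ng/mL = 8.00 μg/mL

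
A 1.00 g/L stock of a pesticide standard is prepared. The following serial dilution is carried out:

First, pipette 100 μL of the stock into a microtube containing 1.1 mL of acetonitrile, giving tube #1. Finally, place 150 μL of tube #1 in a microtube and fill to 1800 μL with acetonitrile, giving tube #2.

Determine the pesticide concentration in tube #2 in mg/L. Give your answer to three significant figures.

Step 1: 100 μL + 1.1 mL = 1200 μL total → factor 1200/100 = 12
Step 2: 150 μL brought to 1800 μL → factor 1800/150 = 12
Overall dilution factor = 12 × 12 = 144
Final = 1.00 g/L / 144 = 0.006944 g/L = 6.94 mg/L

6.94 mg/L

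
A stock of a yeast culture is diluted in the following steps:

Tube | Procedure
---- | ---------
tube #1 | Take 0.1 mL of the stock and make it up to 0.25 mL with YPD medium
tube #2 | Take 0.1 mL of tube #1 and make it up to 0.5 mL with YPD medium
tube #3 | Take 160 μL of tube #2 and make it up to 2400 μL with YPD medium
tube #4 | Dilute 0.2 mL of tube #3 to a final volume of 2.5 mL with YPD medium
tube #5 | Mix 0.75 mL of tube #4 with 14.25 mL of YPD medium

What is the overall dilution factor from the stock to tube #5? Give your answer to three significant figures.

4.69 × 10^4

Step 1: 0.1 mL brought to 0.25 mL → factor 0.25/0.1 = 2.5
Step 2: 0.1 mL brought to 0.5 mL → factor 0.5/0.1 = 5
Step 3: 160 μL brought to 2400 μL → factor 2400/160 = 15
Step 4: 0.2 mL brought to 2.5 mL → factor 2.5/0.2 = 12.5
Step 5: 0.75 mL + 14.25 mL = 15 mL total → factor 15/0.75 = 20
Overall dilution factor = 2.5 × 5 × 15 × 12.5 × 20 = 46875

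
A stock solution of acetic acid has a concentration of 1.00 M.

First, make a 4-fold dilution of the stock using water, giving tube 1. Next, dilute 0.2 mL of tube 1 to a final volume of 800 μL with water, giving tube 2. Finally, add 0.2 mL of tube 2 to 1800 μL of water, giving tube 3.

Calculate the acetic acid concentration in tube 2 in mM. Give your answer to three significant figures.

Step 1: 4-fold → factor 4
Step 2: 0.2 mL brought to 800 μL → factor 0.8/0.2 = 4
Dilution factor through tube 2 = 4 × 4 = 16
[tube 2] = 1.00 M / 16 = 0.06250 M = 62.5 mM

62.5 mM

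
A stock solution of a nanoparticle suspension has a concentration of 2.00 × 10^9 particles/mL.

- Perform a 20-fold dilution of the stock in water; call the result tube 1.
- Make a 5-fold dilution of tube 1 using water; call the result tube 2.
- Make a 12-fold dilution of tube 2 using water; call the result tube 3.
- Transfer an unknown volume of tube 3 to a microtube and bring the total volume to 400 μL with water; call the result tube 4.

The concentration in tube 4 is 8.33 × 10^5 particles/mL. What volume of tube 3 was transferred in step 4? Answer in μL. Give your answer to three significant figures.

Step 1: 20-fold → factor 20
Step 2: 5-fold → factor 5
Step 3: 12-fold → factor 12
Step 4: v brought to 400 μL → factor = 400 μL/v
Product of known-step factors = 1200
Overall factor = 2.00 × 10^9 particles/mL / (8.33 × 10^5 particles/mL) = 2401
Step-4 factor = 2401 / 1200 = 2.0008
v = 400 μL / 2.0008 = 200 μL

200 μL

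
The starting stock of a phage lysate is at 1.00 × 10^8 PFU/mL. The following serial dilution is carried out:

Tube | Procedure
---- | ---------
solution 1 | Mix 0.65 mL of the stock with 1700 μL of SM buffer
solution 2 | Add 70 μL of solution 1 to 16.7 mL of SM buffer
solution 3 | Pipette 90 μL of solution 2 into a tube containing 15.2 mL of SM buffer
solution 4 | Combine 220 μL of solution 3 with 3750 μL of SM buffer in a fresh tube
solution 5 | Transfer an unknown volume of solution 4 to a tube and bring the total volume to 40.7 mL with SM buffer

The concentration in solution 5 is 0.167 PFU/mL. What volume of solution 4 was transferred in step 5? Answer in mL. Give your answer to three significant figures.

Step 1: 0.65 mL + 1700 μL = 2.35 mL total → factor 2.35/0.65 = 3.6154
Step 2: 70 μL + 16.7 mL = 16770 μL total → factor 16770/70 = 239.57
Step 3: 90 μL + 15.2 mL = 15290 μL total → factor 15290/90 = 169.89
Step 4: 220 μL + 3750 μL = 3970 μL total → factor 3970/220 = 18.045
Step 5: v brought to 40.7 mL → factor = 40.7 mL/v
Product of known-step factors = 2.6554 × 10^6
Overall factor = 1.00 × 10^8 PFU/mL / (0.167 PFU/mL) = 5.988 × 10^8
Step-5 factor = 5.988 × 10^8 / 2.6554 × 10^6 = 225.51
v = 40.7 mL / 225.51 = 0.180 mL

0.180 mL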